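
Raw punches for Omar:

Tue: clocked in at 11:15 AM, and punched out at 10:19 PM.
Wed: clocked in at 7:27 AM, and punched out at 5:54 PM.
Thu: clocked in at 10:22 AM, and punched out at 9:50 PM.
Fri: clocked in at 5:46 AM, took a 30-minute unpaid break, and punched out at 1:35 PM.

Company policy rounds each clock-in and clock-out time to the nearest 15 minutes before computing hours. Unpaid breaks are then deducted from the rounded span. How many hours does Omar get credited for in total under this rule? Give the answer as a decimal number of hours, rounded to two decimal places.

Tue: in 11:15 AM→11:15 AM, out 10:19 PM→10:15 PM; 11 h 0 min
Wed: in 7:27 AM→7:30 AM, out 5:54 PM→6:00 PM; 10 h 30 min
Thu: in 10:22 AM→10:15 AM, out 9:50 PM→9:45 PM; 11 h 30 min
Fri: in 5:46 AM→5:45 AM, out 1:35 PM→1:30 PM; 7 h 45 min − 30 min = 7 h 15 min
Total credited: 40 h 15 min.

40.25 hours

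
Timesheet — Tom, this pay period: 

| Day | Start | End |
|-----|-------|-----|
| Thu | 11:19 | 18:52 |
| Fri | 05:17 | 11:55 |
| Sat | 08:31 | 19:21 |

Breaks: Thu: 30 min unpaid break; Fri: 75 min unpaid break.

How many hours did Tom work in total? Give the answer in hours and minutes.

Thu: 11:19–18:52 = 7 h 33 min; less 30 min break → 7 h 3 min
Fri: 05:17–11:55 = 6 h 38 min; less 75 min break → 5 h 23 min
Sat: 08:31–19:21 = 10 h 50 min
Total: 7 h 3 min + 5 h 23 min + 10 h 50 min = 23 h 16 min.

23 h 16 min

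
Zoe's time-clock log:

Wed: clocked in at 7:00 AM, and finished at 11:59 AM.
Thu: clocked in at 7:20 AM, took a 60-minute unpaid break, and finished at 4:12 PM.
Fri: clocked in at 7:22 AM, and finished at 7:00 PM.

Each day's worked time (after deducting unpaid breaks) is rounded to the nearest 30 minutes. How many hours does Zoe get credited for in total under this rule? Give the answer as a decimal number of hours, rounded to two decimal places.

24.50 hours

Wed: 7:00 AM–11:59 AM = 4 h 59 min → rounds to 5 h 0 min
Thu: 7:20 AM–4:12 PM = 8 h 52 min − 60 min = 7 h 52 min → rounds to 8 h 0 min
Fri: 7:22 AM–7:00 PM = 11 h 38 min → rounds to 11 h 30 min
Total credited: 24 h 30 min.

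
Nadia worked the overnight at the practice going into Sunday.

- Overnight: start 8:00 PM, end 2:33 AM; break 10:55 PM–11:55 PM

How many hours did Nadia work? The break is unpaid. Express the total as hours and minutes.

5 h 33 min

Overnight: 8:00 PM → midnight = 4 h 0 min; midnight → 2:33 AM = 2 h 33 min; span 6 h 33 min; less 60 min break → 5 h 33 min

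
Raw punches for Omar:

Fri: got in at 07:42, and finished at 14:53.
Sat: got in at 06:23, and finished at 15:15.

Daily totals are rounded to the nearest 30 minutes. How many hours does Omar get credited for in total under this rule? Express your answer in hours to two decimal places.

Fri: 07:42–14:53 = 7 h 11 min → rounds to 7 h 0 min
Sat: 06:23–15:15 = 8 h 52 min → rounds to 9 h 0 min
Total credited: 16 h 0 min.

16.00 hours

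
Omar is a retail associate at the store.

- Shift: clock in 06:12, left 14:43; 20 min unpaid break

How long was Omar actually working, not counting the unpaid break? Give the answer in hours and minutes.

Shift: 06:12–14:43 = 8 h 31 min; less 20 min break → 8 h 11 min

8 h 11 min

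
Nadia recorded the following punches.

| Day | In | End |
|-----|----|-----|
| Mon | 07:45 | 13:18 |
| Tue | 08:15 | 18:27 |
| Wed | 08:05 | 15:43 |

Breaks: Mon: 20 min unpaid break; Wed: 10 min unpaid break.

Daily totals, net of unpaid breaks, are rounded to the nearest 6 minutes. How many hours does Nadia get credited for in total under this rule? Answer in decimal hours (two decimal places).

Mon: 07:45–13:18 = 5 h 33 min − 20 min = 5 h 13 min → rounds to 5 h 12 min
Tue: 08:15–18:27 = 10 h 12 min → rounds to 10 h 12 min
Wed: 08:05–15:43 = 7 h 38 min − 10 min = 7 h 28 min → rounds to 7 h 30 min
Total credited: 22 h 54 min.

22.90 hours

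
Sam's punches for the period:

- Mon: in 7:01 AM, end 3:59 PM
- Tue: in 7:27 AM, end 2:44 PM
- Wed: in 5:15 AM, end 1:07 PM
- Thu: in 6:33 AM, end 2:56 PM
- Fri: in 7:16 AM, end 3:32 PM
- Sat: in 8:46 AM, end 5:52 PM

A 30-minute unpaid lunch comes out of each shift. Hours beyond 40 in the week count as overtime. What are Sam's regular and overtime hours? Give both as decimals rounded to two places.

Regular 40.00 hours, overtime 6.87 hours

Mon: 7:01 AM–3:59 PM = 8 h 58 min; less 30 min break → 8 h 28 min
Tue: 7:27 AM–2:44 PM = 7 h 17 min; less 30 min break → 6 h 47 min
Wed: 5:15 AM–1:07 PM = 7 h 52 min; less 30 min break → 7 h 22 min
Thu: 6:33 AM–2:56 PM = 8 h 23 min; less 30 min break → 7 h 53 min
Fri: 7:16 AM–3:32 PM = 8 h 16 min; less 30 min break → 7 h 46 min
Sat: 8:46 AM–5:52 PM = 9 h 6 min; less 30 min break → 8 h 36 min
Total worked: 46 h 52 min = 46.87 h.
Threshold 40 h → overtime 6 h 52 min, regular 40 h 0 min.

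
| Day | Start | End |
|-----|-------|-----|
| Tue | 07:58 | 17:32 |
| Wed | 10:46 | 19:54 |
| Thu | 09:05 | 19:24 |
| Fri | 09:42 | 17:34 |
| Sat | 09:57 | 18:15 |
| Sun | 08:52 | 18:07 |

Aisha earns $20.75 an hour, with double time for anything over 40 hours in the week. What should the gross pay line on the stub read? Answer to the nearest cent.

Tue: 07:58–17:32 = 9 h 34 min
Wed: 10:46–19:54 = 9 h 8 min
Thu: 09:05–19:24 = 10 h 19 min
Fri: 09:42–17:34 = 7 h 52 min
Sat: 09:57–18:15 = 8 h 18 min
Sun: 08:52–18:07 = 9 h 15 min
Total worked: 54 h 26 min = 3266 min.
Regular 40 h 0 min = 2400 min at $20.75/h; overtime 14 h 26 min = 866 min at $41.50/h.
Pay = (2400 × $20.75 + 866 × $41.50) ÷ 60 = $1428.98.

$1428.98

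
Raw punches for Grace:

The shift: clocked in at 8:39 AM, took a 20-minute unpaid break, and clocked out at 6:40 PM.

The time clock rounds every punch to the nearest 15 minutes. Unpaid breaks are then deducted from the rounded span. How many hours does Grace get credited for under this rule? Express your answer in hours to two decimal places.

9.67 hours

The shift: in 8:39 AM→8:45 AM, out 6:40 PM→6:45 PM; 10 h 0 min − 20 min = 9 h 40 min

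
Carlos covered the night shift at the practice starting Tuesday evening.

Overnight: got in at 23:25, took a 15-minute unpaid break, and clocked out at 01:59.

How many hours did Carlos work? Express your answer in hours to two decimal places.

Overnight: 23:25 → midnight = 0 h 35 min; midnight → 01:59 = 1 h 59 min; span 2 h 34 min; less 15 min break → 2 h 19 min

2.32 hours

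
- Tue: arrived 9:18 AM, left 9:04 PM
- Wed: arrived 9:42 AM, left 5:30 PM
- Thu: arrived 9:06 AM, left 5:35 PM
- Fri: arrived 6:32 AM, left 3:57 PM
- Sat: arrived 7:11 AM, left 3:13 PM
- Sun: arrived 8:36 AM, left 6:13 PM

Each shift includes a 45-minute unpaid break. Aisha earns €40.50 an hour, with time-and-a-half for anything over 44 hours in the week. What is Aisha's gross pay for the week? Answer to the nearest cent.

Tue: 9:18 AM–9:04 PM = 11 h 46 min; less 45 min break → 11 h 1 min
Wed: 9:42 AM–5:30 PM = 7 h 48 min; less 45 min break → 7 h 3 min
Thu: 9:06 AM–5:35 PM = 8 h 29 min; less 45 min break → 7 h 44 min
Fri: 6:32 AM–3:57 PM = 9 h 25 min; less 45 min break → 8 h 40 min
Sat: 7:11 AM–3:13 PM = 8 h 2 min; less 45 min break → 7 h 17 min
Sun: 8:36 AM–6:13 PM = 9 h 37 min; less 45 min break → 8 h 52 min
Total worked: 50 h 37 min = 3037 min.
Regular 44 h 0 min = 2640 min at €40.50/h; overtime 6 h 37 min = 397 min at €60.75/h.
Pay = (2640 × €40.50 + 397 × €60.75) ÷ 60 = €2183.96.

€2183.96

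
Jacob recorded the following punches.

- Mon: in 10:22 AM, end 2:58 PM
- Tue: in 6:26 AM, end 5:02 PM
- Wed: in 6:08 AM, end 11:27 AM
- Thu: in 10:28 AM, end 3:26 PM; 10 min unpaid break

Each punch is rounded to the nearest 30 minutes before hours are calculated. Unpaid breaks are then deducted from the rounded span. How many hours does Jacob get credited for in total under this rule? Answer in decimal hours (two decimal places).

Mon: in 10:22 AM→10:30 AM, out 2:58 PM→3:00 PM; 4 h 30 min
Tue: in 6:26 AM→6:30 AM, out 5:02 PM→5:00 PM; 10 h 30 min
Wed: in 6:08 AM→6:00 AM, out 11:27 AM→11:30 AM; 5 h 30 min
Thu: in 10:28 AM→10:30 AM, out 3:26 PM→3:30 PM; 5 h 0 min − 10 min = 4 h 50 min
Total credited: 25 h 20 min.

25.33 hours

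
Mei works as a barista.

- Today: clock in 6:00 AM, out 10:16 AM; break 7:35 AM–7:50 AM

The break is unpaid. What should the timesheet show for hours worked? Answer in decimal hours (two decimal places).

Today: 6:00 AM–10:16 AM = 4 h 16 min; less 15 min break → 4 h 1 min

4.02 hours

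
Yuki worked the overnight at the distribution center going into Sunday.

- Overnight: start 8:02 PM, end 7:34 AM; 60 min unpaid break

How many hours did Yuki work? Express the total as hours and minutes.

10 h 32 min

Overnight: 8:02 PM → midnight = 3 h 58 min; midnight → 7:34 AM = 7 h 34 min; span 11 h 32 min; less 60 min break → 10 h 32 min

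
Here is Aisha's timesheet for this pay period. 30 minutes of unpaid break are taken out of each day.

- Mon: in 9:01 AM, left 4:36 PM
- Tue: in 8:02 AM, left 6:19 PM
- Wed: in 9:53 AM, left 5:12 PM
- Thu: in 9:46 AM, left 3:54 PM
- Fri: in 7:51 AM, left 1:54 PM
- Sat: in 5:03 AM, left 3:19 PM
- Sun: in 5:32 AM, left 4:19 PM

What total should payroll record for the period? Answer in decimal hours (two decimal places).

Mon: 9:01 AM–4:36 PM = 7 h 35 min; less 30 min break → 7 h 5 min
Tue: 8:02 AM–6:19 PM = 10 h 17 min; less 30 min break → 9 h 47 min
Wed: 9:53 AM–5:12 PM = 7 h 19 min; less 30 min break → 6 h 49 min
Thu: 9:46 AM–3:54 PM = 6 h 8 min; less 30 min break → 5 h 38 min
Fri: 7:51 AM–1:54 PM = 6 h 3 min; less 30 min break → 5 h 33 min
Sat: 5:03 AM–3:19 PM = 10 h 16 min; less 30 min break → 9 h 46 min
Sun: 5:32 AM–4:19 PM = 10 h 47 min; less 30 min break → 10 h 17 min
Total: 7 h 5 min + 9 h 47 min + 6 h 49 min + 5 h 38 min + 5 h 33 min + 9 h 46 min + 10 h 17 min = 54 h 55 min.

54.92 hours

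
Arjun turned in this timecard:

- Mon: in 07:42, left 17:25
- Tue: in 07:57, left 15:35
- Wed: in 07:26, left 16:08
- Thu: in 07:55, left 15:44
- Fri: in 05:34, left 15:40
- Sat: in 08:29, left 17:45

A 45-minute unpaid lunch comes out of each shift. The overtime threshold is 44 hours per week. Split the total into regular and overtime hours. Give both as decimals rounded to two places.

Regular 44.00 hours, overtime 4.73 hours

Mon: 07:42–17:25 = 9 h 43 min; less 45 min break → 8 h 58 min
Tue: 07:57–15:35 = 7 h 38 min; less 45 min break → 6 h 53 min
Wed: 07:26–16:08 = 8 h 42 min; less 45 min break → 7 h 57 min
Thu: 07:55–15:44 = 7 h 49 min; less 45 min break → 7 h 4 min
Fri: 05:34–15:40 = 10 h 6 min; less 45 min break → 9 h 21 min
Sat: 08:29–17:45 = 9 h 16 min; less 45 min break → 8 h 31 min
Total worked: 48 h 44 min = 48.73 h.
Threshold 44 h → overtime 4 h 44 min, regular 44 h 0 min.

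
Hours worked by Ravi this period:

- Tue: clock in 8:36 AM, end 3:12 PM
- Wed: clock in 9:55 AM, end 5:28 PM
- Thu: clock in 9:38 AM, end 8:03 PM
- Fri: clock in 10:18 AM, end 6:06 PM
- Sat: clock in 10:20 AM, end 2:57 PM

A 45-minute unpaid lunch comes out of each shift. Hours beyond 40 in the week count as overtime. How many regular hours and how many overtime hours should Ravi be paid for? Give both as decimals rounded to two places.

Regular 33.23 hours, overtime 0.00 hours

Tue: 8:36 AM–3:12 PM = 6 h 36 min; less 45 min break → 5 h 51 min
Wed: 9:55 AM–5:28 PM = 7 h 33 min; less 45 min break → 6 h 48 min
Thu: 9:38 AM–8:03 PM = 10 h 25 min; less 45 min break → 9 h 40 min
Fri: 10:18 AM–6:06 PM = 7 h 48 min; less 45 min break → 7 h 3 min
Sat: 10:20 AM–2:57 PM = 4 h 37 min; less 45 min break → 3 h 52 min
Total worked: 33 h 14 min = 33.23 h.
Threshold 40 h → overtime 0 h 0 min, regular 33 h 14 min.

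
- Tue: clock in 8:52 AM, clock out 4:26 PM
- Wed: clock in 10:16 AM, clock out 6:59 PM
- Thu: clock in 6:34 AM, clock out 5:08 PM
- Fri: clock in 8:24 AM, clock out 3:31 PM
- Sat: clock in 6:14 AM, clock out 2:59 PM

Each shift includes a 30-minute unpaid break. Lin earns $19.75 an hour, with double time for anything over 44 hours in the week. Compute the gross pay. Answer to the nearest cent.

$794.28

Tue: 8:52 AM–4:26 PM = 7 h 34 min; less 30 min break → 7 h 4 min
Wed: 10:16 AM–6:59 PM = 8 h 43 min; less 30 min break → 8 h 13 min
Thu: 6:34 AM–5:08 PM = 10 h 34 min; less 30 min break → 10 h 4 min
Fri: 8:24 AM–3:31 PM = 7 h 7 min; less 30 min break → 6 h 37 min
Sat: 6:14 AM–2:59 PM = 8 h 45 min; less 30 min break → 8 h 15 min
Total worked: 40 h 13 min = 2413 min.
Regular 40 h 13 min = 2413 min at $19.75/h; overtime 0 h 0 min = 0 min at $39.50/h.
Pay = (2413 × $19.75 + 0 × $39.50) ÷ 60 = $794.28.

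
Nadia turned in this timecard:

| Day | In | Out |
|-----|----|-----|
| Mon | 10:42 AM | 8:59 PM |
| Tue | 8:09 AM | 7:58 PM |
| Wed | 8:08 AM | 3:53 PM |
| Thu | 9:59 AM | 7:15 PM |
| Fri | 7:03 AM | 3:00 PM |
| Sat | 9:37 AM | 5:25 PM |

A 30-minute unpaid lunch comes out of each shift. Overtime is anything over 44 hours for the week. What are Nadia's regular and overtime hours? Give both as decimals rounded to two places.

Regular 44.00 hours, overtime 7.87 hours

Mon: 10:42 AM–8:59 PM = 10 h 17 min; less 30 min break → 9 h 47 min
Tue: 8:09 AM–7:58 PM = 11 h 49 min; less 30 min break → 11 h 19 min
Wed: 8:08 AM–3:53 PM = 7 h 45 min; less 30 min break → 7 h 15 min
Thu: 9:59 AM–7:15 PM = 9 h 16 min; less 30 min break → 8 h 46 min
Fri: 7:03 AM–3:00 PM = 7 h 57 min; less 30 min break → 7 h 27 min
Sat: 9:37 AM–5:25 PM = 7 h 48 min; less 30 min break → 7 h 18 min
Total worked: 51 h 52 min = 51.87 h.
Threshold 44 h → overtime 7 h 52 min, regular 44 h 0 min.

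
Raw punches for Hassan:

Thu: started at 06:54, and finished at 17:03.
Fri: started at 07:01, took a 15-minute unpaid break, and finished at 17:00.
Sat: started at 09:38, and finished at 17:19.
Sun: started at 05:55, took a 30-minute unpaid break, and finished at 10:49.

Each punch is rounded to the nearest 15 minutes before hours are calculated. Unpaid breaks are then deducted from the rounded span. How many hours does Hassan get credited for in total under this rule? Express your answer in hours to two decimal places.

Thu: in 06:54→07:00, out 17:03→17:00; 10 h 0 min
Fri: in 07:01→07:00, out 17:00→17:00; 10 h 0 min − 15 min = 9 h 45 min
Sat: in 09:38→09:45, out 17:19→17:15; 7 h 30 min
Sun: in 05:55→06:00, out 10:49→10:45; 4 h 45 min − 30 min = 4 h 15 min
Total credited: 31 h 30 min.

31.50 hours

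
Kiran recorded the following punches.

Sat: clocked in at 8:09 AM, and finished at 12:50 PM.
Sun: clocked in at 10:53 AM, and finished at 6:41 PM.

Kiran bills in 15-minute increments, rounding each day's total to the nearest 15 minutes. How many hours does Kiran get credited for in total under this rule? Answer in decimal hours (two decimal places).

12.50 hours

Sat: 8:09 AM–12:50 PM = 4 h 41 min → rounds to 4 h 45 min
Sun: 10:53 AM–6:41 PM = 7 h 48 min → rounds to 7 h 45 min
Total credited: 12 h 30 min.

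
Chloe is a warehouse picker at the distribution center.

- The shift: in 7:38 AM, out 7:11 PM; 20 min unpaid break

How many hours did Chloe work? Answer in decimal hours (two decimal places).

The shift: 7:38 AM–7:11 PM = 11 h 33 min; less 20 min break → 11 h 13 min

11.22 hours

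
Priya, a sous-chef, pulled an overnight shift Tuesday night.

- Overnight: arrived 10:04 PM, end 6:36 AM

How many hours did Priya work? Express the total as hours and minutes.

Overnight: 10:04 PM → midnight = 1 h 56 min; midnight → 6:36 AM = 6 h 36 min; span 8 h 32 min

8 h 32 min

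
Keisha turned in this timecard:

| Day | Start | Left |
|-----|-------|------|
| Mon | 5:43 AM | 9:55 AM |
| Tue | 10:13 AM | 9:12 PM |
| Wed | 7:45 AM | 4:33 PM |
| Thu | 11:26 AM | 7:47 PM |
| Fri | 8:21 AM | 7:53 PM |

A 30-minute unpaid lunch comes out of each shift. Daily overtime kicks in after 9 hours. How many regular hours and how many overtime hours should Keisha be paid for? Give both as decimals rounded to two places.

Regular 37.85 hours, overtime 3.52 hours

Mon: 5:43 AM–9:55 AM = 4 h 12 min; less 30 min break → 3 h 42 min
Tue: 10:13 AM–9:12 PM = 10 h 59 min; less 30 min break → 10 h 29 min
Wed: 7:45 AM–4:33 PM = 8 h 48 min; less 30 min break → 8 h 18 min
Thu: 11:26 AM–7:47 PM = 8 h 21 min; less 30 min break → 7 h 51 min
Fri: 8:21 AM–7:53 PM = 11 h 32 min; less 30 min break → 11 h 2 min
Mon reg 3 h 42 min / OT 0 h 0 min; Tue reg 9 h 0 min / OT 1 h 29 min; Wed reg 8 h 18 min / OT 0 h 0 min; Thu reg 7 h 51 min / OT 0 h 0 min; Fri reg 9 h 0 min / OT 2 h 2 min.
Totals: regular 37 h 51 min, overtime 3 h 31 min.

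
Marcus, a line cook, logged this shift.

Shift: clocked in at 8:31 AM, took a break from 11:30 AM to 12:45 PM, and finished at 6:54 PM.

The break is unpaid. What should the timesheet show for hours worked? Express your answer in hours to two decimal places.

Shift: 8:31 AM–6:54 PM = 10 h 23 min; less 75 min break → 9 h 8 min

9.13 hours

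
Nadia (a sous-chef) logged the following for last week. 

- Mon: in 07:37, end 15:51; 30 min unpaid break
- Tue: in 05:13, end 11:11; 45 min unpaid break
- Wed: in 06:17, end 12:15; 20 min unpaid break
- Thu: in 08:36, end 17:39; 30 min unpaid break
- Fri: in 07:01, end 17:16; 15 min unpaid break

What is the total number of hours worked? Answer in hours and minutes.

37 h 8 min

Mon: 07:37–15:51 = 8 h 14 min; less 30 min break → 7 h 44 min
Tue: 05:13–11:11 = 5 h 58 min; less 45 min break → 5 h 13 min
Wed: 06:17–12:15 = 5 h 58 min; less 20 min break → 5 h 38 min
Thu: 08:36–17:39 = 9 h 3 min; less 30 min break → 8 h 33 min
Fri: 07:01–17:16 = 10 h 15 min; less 15 min break → 10 h 0 min
Total: 7 h 44 min + 5 h 13 min + 5 h 38 min + 8 h 33 min + 10 h 0 min = 37 h 8 min.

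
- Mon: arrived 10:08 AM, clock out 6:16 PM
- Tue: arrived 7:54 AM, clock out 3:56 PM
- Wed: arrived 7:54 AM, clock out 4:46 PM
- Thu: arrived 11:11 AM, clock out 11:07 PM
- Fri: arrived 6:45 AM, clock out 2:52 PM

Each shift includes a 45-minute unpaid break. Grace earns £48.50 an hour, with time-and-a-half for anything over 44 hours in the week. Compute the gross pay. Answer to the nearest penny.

Mon: 10:08 AM–6:16 PM = 8 h 8 min; less 45 min break → 7 h 23 min
Tue: 7:54 AM–3:56 PM = 8 h 2 min; less 45 min break → 7 h 17 min
Wed: 7:54 AM–4:46 PM = 8 h 52 min; less 45 min break → 8 h 7 min
Thu: 11:11 AM–11:07 PM = 11 h 56 min; less 45 min break → 11 h 11 min
Fri: 6:45 AM–2:52 PM = 8 h 7 min; less 45 min break → 7 h 22 min
Total worked: 41 h 20 min = 2480 min.
Regular 41 h 20 min = 2480 min at £48.50/h; overtime 0 h 0 min = 0 min at £72.75/h.
Pay = (2480 × £48.50 + 0 × £72.75) ÷ 60 = £2004.67.

£2004.67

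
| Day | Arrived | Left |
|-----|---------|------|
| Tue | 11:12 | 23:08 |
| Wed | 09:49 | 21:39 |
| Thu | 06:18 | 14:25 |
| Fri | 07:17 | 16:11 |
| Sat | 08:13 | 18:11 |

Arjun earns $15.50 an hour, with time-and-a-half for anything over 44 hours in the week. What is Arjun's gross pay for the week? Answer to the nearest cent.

Tue: 11:12–23:08 = 11 h 56 min
Wed: 09:49–21:39 = 11 h 50 min
Thu: 06:18–14:25 = 8 h 7 min
Fri: 07:17–16:11 = 8 h 54 min
Sat: 08:13–18:11 = 9 h 58 min
Total worked: 50 h 45 min = 3045 min.
Regular 44 h 0 min = 2640 min at $15.50/h; overtime 6 h 45 min = 405 min at $23.25/h.
Pay = (2640 × $15.50 + 405 × $23.25) ÷ 60 = $838.94.

$838.94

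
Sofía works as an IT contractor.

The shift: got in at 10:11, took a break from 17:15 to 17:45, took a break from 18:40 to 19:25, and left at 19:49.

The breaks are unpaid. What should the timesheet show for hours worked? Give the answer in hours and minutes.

8 h 23 min

The shift: 10:11–19:49 = 9 h 38 min; less 75 min break → 8 h 23 min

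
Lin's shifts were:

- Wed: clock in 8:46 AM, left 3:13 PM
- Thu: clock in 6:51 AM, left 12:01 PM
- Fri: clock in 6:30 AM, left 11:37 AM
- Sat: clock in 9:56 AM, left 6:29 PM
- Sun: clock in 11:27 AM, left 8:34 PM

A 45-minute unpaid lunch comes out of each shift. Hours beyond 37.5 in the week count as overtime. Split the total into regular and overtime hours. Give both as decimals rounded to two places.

Regular 30.65 hours, overtime 0.00 hours

Wed: 8:46 AM–3:13 PM = 6 h 27 min; less 45 min break → 5 h 42 min
Thu: 6:51 AM–12:01 PM = 5 h 10 min; less 45 min break → 4 h 25 min
Fri: 6:30 AM–11:37 AM = 5 h 7 min; less 45 min break → 4 h 22 min
Sat: 9:56 AM–6:29 PM = 8 h 33 min; less 45 min break → 7 h 48 min
Sun: 11:27 AM–8:34 PM = 9 h 7 min; less 45 min break → 8 h 22 min
Total worked: 30 h 39 min = 30.65 h.
Threshold 37.5 h → overtime 0 h 0 min, regular 30 h 39 min.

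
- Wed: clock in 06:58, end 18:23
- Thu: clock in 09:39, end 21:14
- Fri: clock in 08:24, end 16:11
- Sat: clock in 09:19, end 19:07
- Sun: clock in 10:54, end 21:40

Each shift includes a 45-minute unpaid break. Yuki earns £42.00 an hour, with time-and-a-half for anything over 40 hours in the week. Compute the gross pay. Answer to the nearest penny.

£2158.80

Wed: 06:58–18:23 = 11 h 25 min; less 45 min break → 10 h 40 min
Thu: 09:39–21:14 = 11 h 35 min; less 45 min break → 10 h 50 min
Fri: 08:24–16:11 = 7 h 47 min; less 45 min break → 7 h 2 min
Sat: 09:19–19:07 = 9 h 48 min; less 45 min break → 9 h 3 min
Sun: 10:54–21:40 = 10 h 46 min; less 45 min break → 10 h 1 min
Total worked: 47 h 36 min = 2856 min.
Regular 40 h 0 min = 2400 min at £42.00/h; overtime 7 h 36 min = 456 min at £63.00/h.
Pay = (2400 × £42.00 + 456 × £63.00) ÷ 60 = £2158.80.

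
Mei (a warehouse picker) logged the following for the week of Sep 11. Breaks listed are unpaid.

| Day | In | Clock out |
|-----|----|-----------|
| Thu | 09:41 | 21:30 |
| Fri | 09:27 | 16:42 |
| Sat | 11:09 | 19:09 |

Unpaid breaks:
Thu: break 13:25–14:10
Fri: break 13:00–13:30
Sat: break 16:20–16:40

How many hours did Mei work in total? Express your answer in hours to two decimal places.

Thu: 09:41–21:30 = 11 h 49 min; less 45 min break → 11 h 4 min
Fri: 09:27–16:42 = 7 h 15 min; less 30 min break → 6 h 45 min
Sat: 11:09–19:09 = 8 h 0 min; less 20 min break → 7 h 40 min
Total: 11 h 4 min + 6 h 45 min + 7 h 40 min = 25 h 29 min.

25.48 hours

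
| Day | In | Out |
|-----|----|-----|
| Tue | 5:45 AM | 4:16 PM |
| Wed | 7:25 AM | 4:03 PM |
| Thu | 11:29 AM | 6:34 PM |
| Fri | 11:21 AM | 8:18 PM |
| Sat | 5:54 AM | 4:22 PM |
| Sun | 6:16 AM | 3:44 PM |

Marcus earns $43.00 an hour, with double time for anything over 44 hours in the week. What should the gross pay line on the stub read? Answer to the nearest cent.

$2848.03

Tue: 5:45 AM–4:16 PM = 10 h 31 min
Wed: 7:25 AM–4:03 PM = 8 h 38 min
Thu: 11:29 AM–6:34 PM = 7 h 5 min
Fri: 11:21 AM–8:18 PM = 8 h 57 min
Sat: 5:54 AM–4:22 PM = 10 h 28 min
Sun: 6:16 AM–3:44 PM = 9 h 28 min
Total worked: 55 h 7 min = 3307 min.
Regular 44 h 0 min = 2640 min at $43.00/h; overtime 11 h 7 min = 667 min at $86.00/h.
Pay = (2640 × $43.00 + 667 × $86.00) ÷ 60 = $2848.03.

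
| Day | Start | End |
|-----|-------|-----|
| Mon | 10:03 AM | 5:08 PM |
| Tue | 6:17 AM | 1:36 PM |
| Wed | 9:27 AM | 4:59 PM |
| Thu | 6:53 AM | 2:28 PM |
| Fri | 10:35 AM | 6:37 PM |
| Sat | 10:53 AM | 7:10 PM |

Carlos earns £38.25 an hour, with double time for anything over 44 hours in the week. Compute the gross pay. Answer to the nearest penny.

Mon: 10:03 AM–5:08 PM = 7 h 5 min
Tue: 6:17 AM–1:36 PM = 7 h 19 min
Wed: 9:27 AM–4:59 PM = 7 h 32 min
Thu: 6:53 AM–2:28 PM = 7 h 35 min
Fri: 10:35 AM–6:37 PM = 8 h 2 min
Sat: 10:53 AM–7:10 PM = 8 h 17 min
Total worked: 45 h 50 min = 2750 min.
Regular 44 h 0 min = 2640 min at £38.25/h; overtime 1 h 50 min = 110 min at £76.50/h.
Pay = (2640 × £38.25 + 110 × £76.50) ÷ 60 = £1823.25.

£1823.25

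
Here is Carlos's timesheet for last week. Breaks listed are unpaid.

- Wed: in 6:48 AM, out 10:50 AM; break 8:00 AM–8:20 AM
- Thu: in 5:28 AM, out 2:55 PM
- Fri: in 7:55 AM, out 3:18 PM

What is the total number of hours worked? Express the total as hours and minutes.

20 h 32 min

Wed: 6:48 AM–10:50 AM = 4 h 2 min; less 20 min break → 3 h 42 min
Thu: 5:28 AM–2:55 PM = 9 h 27 min
Fri: 7:55 AM–3:18 PM = 7 h 23 min
Total: 3 h 42 min + 9 h 27 min + 7 h 23 min = 20 h 32 min.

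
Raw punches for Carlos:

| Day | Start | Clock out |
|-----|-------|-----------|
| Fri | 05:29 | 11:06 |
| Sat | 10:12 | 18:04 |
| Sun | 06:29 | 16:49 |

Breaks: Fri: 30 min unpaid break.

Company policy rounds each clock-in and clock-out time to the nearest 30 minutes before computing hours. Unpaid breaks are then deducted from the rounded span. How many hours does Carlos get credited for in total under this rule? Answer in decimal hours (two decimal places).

Fri: in 05:29→05:30, out 11:06→11:00; 5 h 30 min − 30 min = 5 h 0 min
Sat: in 10:12→10:00, out 18:04→18:00; 8 h 0 min
Sun: in 06:29→06:30, out 16:49→17:00; 10 h 30 min
Total credited: 23 h 30 min.

23.50 hours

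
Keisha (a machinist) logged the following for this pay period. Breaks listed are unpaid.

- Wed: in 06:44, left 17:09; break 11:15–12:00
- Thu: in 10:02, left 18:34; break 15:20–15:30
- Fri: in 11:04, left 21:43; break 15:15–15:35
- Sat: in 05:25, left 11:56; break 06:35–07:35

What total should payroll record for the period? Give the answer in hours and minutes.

33 h 52 min

Wed: 06:44–17:09 = 10 h 25 min; less 45 min break → 9 h 40 min
Thu: 10:02–18:34 = 8 h 32 min; less 10 min break → 8 h 22 min
Fri: 11:04–21:43 = 10 h 39 min; less 20 min break → 10 h 19 min
Sat: 05:25–11:56 = 6 h 31 min; less 60 min break → 5 h 31 min
Total: 9 h 40 min + 8 h 22 min + 10 h 19 min + 5 h 31 min = 33 h 52 min.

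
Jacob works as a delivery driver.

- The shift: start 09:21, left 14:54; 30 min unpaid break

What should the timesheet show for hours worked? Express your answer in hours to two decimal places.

5.05 hours

The shift: 09:21–14:54 = 5 h 33 min; less 30 min break → 5 h 3 min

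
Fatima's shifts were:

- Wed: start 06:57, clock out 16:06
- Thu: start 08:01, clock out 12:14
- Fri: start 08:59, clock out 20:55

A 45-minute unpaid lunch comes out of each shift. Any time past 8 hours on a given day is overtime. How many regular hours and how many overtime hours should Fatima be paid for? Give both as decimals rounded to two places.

Wed: 06:57–16:06 = 9 h 9 min; less 45 min break → 8 h 24 min
Thu: 08:01–12:14 = 4 h 13 min; less 45 min break → 3 h 28 min
Fri: 08:59–20:55 = 11 h 56 min; less 45 min break → 11 h 11 min
Wed reg 8 h 0 min / OT 0 h 24 min; Thu reg 3 h 28 min / OT 0 h 0 min; Fri reg 8 h 0 min / OT 3 h 11 min.
Totals: regular 19 h 28 min, overtime 3 h 35 min.

Regular 19.47 hours, overtime 3.58 hours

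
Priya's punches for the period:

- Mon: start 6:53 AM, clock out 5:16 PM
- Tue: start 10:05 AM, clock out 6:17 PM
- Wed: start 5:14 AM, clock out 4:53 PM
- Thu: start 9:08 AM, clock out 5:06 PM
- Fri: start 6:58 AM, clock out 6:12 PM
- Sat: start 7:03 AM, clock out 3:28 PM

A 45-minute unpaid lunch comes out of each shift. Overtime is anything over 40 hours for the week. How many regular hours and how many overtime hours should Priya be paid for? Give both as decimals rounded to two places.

Regular 40.00 hours, overtime 13.35 hours

Mon: 6:53 AM–5:16 PM = 10 h 23 min; less 45 min break → 9 h 38 min
Tue: 10:05 AM–6:17 PM = 8 h 12 min; less 45 min break → 7 h 27 min
Wed: 5:14 AM–4:53 PM = 11 h 39 min; less 45 min break → 10 h 54 min
Thu: 9:08 AM–5:06 PM = 7 h 58 min; less 45 min break → 7 h 13 min
Fri: 6:58 AM–6:12 PM = 11 h 14 min; less 45 min break → 10 h 29 min
Sat: 7:03 AM–3:28 PM = 8 h 25 min; less 45 min break → 7 h 40 min
Total worked: 53 h 21 min = 53.35 h.
Threshold 40 h → overtime 13 h 21 min, regular 40 h 0 min.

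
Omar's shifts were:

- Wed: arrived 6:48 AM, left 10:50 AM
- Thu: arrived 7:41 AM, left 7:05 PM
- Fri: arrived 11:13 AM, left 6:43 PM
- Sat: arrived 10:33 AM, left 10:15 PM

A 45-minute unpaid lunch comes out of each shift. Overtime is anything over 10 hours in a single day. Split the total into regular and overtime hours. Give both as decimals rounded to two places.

Wed: 6:48 AM–10:50 AM = 4 h 2 min; less 45 min break → 3 h 17 min
Thu: 7:41 AM–7:05 PM = 11 h 24 min; less 45 min break → 10 h 39 min
Fri: 11:13 AM–6:43 PM = 7 h 30 min; less 45 min break → 6 h 45 min
Sat: 10:33 AM–10:15 PM = 11 h 42 min; less 45 min break → 10 h 57 min
Wed reg 3 h 17 min / OT 0 h 0 min; Thu reg 10 h 0 min / OT 0 h 39 min; Fri reg 6 h 45 min / OT 0 h 0 min; Sat reg 10 h 0 min / OT 0 h 57 min.
Totals: regular 30 h 2 min, overtime 1 h 36 min.

Regular 30.03 hours, overtime 1.60 hours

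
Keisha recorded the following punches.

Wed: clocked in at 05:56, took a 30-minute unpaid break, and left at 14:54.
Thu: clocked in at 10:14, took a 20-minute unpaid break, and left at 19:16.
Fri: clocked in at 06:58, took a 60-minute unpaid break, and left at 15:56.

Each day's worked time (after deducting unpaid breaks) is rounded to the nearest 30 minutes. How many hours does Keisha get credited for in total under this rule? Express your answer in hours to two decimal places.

25.00 hours

Wed: 05:56–14:54 = 8 h 58 min − 30 min = 8 h 28 min → rounds to 8 h 30 min
Thu: 10:14–19:16 = 9 h 2 min − 20 min = 8 h 42 min → rounds to 8 h 30 min
Fri: 06:58–15:56 = 8 h 58 min − 60 min = 7 h 58 min → rounds to 8 h 0 min
Total credited: 25 h 0 min.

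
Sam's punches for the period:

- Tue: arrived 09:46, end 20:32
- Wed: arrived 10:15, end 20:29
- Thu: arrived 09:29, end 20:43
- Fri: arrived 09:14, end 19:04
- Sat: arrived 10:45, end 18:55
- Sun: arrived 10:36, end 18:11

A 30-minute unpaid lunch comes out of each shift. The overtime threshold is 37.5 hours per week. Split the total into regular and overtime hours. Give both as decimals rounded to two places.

Regular 37.50 hours, overtime 17.32 hours

Tue: 09:46–20:32 = 10 h 46 min; less 30 min break → 10 h 16 min
Wed: 10:15–20:29 = 10 h 14 min; less 30 min break → 9 h 44 min
Thu: 09:29–20:43 = 11 h 14 min; less 30 min break → 10 h 44 min
Fri: 09:14–19:04 = 9 h 50 min; less 30 min break → 9 h 20 min
Sat: 10:45–18:55 = 8 h 10 min; less 30 min break → 7 h 40 min
Sun: 10:36–18:11 = 7 h 35 min; less 30 min break → 7 h 5 min
Total worked: 54 h 49 min = 54.82 h.
Threshold 37.5 h → overtime 17 h 19 min, regular 37 h 30 min.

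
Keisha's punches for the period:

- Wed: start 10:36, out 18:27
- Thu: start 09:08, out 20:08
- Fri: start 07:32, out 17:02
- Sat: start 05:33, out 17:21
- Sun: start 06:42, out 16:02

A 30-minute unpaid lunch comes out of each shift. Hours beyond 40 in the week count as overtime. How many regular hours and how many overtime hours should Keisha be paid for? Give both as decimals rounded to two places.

Wed: 10:36–18:27 = 7 h 51 min; less 30 min break → 7 h 21 min
Thu: 09:08–20:08 = 11 h 0 min; less 30 min break → 10 h 30 min
Fri: 07:32–17:02 = 9 h 30 min; less 30 min break → 9 h 0 min
Sat: 05:33–17:21 = 11 h 48 min; less 30 min break → 11 h 18 min
Sun: 06:42–16:02 = 9 h 20 min; less 30 min break → 8 h 50 min
Total worked: 46 h 59 min = 46.98 h.
Threshold 40 h → overtime 6 h 59 min, regular 40 h 0 min.

Regular 40.00 hours, overtime 6.98 hours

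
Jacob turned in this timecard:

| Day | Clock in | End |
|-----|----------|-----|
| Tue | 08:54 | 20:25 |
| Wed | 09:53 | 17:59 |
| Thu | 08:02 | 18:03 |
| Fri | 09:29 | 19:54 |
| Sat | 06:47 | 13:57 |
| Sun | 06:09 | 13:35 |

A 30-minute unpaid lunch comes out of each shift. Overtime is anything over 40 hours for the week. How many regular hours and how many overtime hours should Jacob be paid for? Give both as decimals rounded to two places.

Regular 40.00 hours, overtime 11.65 hours

Tue: 08:54–20:25 = 11 h 31 min; less 30 min break → 11 h 1 min
Wed: 09:53–17:59 = 8 h 6 min; less 30 min break → 7 h 36 min
Thu: 08:02–18:03 = 10 h 1 min; less 30 min break → 9 h 31 min
Fri: 09:29–19:54 = 10 h 25 min; less 30 min break → 9 h 55 min
Sat: 06:47–13:57 = 7 h 10 min; less 30 min break → 6 h 40 min
Sun: 06:09–13:35 = 7 h 26 min; less 30 min break → 6 h 56 min
Total worked: 51 h 39 min = 51.65 h.
Threshold 40 h → overtime 11 h 39 min, regular 40 h 0 min.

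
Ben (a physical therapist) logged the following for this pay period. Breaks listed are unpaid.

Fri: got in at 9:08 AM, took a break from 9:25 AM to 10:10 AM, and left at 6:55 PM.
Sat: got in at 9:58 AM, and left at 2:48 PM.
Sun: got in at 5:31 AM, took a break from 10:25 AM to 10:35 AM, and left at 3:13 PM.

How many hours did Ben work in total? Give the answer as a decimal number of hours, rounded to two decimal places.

Fri: 9:08 AM–6:55 PM = 9 h 47 min; less 45 min break → 9 h 2 min
Sat: 9:58 AM–2:48 PM = 4 h 50 min
Sun: 5:31 AM–3:13 PM = 9 h 42 min; less 10 min break → 9 h 32 min
Total: 9 h 2 min + 4 h 50 min + 9 h 32 min = 23 h 24 min.

23.40 hours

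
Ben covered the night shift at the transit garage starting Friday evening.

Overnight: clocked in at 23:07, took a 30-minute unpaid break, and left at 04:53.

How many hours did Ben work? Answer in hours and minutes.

5 h 16 min

Overnight: 23:07 → midnight = 0 h 53 min; midnight → 04:53 = 4 h 53 min; span 5 h 46 min; less 30 min break → 5 h 16 min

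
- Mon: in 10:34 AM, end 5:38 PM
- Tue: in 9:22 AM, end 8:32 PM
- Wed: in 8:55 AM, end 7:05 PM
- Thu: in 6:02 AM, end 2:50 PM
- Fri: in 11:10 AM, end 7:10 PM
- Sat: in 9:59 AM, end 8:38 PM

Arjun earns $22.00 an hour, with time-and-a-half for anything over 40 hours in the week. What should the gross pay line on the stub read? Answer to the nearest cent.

Mon: 10:34 AM–5:38 PM = 7 h 4 min
Tue: 9:22 AM–8:32 PM = 11 h 10 min
Wed: 8:55 AM–7:05 PM = 10 h 10 min
Thu: 6:02 AM–2:50 PM = 8 h 48 min
Fri: 11:10 AM–7:10 PM = 8 h 0 min
Sat: 9:59 AM–8:38 PM = 10 h 39 min
Total worked: 55 h 51 min = 3351 min.
Regular 40 h 0 min = 2400 min at $22.00/h; overtime 15 h 51 min = 951 min at $33.00/h.
Pay = (2400 × $22.00 + 951 × $33.00) ÷ 60 = $1403.05.

$1403.05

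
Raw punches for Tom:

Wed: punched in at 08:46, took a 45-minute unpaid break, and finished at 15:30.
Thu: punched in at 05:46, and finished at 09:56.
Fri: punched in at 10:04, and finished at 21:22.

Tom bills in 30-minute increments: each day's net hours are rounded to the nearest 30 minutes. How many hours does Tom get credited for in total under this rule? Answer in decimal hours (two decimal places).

21.50 hours

Wed: 08:46–15:30 = 6 h 44 min − 45 min = 5 h 59 min → rounds to 6 h 0 min
Thu: 05:46–09:56 = 4 h 10 min → rounds to 4 h 0 min
Fri: 10:04–21:22 = 11 h 18 min → rounds to 11 h 30 min
Total credited: 21 h 30 min.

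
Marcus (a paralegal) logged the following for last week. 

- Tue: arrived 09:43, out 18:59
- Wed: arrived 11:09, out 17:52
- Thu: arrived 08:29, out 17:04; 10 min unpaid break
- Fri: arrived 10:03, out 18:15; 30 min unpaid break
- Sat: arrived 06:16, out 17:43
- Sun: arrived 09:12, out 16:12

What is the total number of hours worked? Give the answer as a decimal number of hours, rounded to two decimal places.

50.55 hours

Tue: 09:43–18:59 = 9 h 16 min
Wed: 11:09–17:52 = 6 h 43 min
Thu: 08:29–17:04 = 8 h 35 min; less 10 min break → 8 h 25 min
Fri: 10:03–18:15 = 8 h 12 min; less 30 min break → 7 h 42 min
Sat: 06:16–17:43 = 11 h 27 min
Sun: 09:12–16:12 = 7 h 0 min
Total: 9 h 16 min + 6 h 43 min + 8 h 25 min + 7 h 42 min + 11 h 27 min + 7 h 0 min = 50 h 33 min.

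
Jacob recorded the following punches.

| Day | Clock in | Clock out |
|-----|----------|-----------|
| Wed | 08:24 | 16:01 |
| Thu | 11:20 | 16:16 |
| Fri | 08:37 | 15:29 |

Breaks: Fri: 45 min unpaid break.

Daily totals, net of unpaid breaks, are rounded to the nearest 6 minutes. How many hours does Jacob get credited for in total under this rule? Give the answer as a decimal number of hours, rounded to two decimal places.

18.60 hours

Wed: 08:24–16:01 = 7 h 37 min → rounds to 7 h 36 min
Thu: 11:20–16:16 = 4 h 56 min → rounds to 4 h 54 min
Fri: 08:37–15:29 = 6 h 52 min − 45 min = 6 h 7 min → rounds to 6 h 6 min
Total credited: 18 h 36 min.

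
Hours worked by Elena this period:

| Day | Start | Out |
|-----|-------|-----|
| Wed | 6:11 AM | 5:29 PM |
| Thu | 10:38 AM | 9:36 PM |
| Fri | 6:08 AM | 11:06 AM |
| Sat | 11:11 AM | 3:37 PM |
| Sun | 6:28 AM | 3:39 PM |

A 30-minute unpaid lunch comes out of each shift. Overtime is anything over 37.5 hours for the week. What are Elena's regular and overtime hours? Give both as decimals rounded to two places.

Regular 37.50 hours, overtime 0.85 hours

Wed: 6:11 AM–5:29 PM = 11 h 18 min; less 30 min break → 10 h 48 min
Thu: 10:38 AM–9:36 PM = 10 h 58 min; less 30 min break → 10 h 28 min
Fri: 6:08 AM–11:06 AM = 4 h 58 min; less 30 min break → 4 h 28 min
Sat: 11:11 AM–3:37 PM = 4 h 26 min; less 30 min break → 3 h 56 min
Sun: 6:28 AM–3:39 PM = 9 h 11 min; less 30 min break → 8 h 41 min
Total worked: 38 h 21 min = 38.35 h.
Threshold 37.5 h → overtime 0 h 51 min, regular 37 h 30 min.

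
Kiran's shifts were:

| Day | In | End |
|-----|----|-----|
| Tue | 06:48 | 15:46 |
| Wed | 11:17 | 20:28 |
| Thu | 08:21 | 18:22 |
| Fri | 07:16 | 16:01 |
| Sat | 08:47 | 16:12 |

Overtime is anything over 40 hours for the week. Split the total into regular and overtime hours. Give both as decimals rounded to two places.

Tue: 06:48–15:46 = 8 h 58 min
Wed: 11:17–20:28 = 9 h 11 min
Thu: 08:21–18:22 = 10 h 1 min
Fri: 07:16–16:01 = 8 h 45 min
Sat: 08:47–16:12 = 7 h 25 min
Total worked: 44 h 20 min = 44.33 h.
Threshold 40 h → overtime 4 h 20 min, regular 40 h 0 min.

Regular 40.00 hours, overtime 4.33 hours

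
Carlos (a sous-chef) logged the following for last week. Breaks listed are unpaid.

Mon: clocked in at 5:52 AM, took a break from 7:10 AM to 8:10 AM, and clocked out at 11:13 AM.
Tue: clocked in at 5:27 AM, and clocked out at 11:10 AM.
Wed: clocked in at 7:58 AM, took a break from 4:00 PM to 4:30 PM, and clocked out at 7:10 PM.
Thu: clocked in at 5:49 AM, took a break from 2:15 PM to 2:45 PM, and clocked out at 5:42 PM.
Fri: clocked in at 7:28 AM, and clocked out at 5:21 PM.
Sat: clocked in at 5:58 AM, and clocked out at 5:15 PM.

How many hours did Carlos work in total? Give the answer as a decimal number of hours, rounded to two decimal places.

53.32 hours

Mon: 5:52 AM–11:13 AM = 5 h 21 min; less 60 min break → 4 h 21 min
Tue: 5:27 AM–11:10 AM = 5 h 43 min
Wed: 7:58 AM–7:10 PM = 11 h 12 min; less 30 min break → 10 h 42 min
Thu: 5:49 AM–5:42 PM = 11 h 53 min; less 30 min break → 11 h 23 min
Fri: 7:28 AM–5:21 PM = 9 h 53 min
Sat: 5:58 AM–5:15 PM = 11 h 17 min
Total: 4 h 21 min + 5 h 43 min + 10 h 42 min + 11 h 23 min + 9 h 53 min + 11 h 17 min = 53 h 19 min.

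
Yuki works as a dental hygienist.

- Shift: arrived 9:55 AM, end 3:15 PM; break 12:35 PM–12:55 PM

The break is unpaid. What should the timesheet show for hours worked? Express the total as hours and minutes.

Shift: 9:55 AM–3:15 PM = 5 h 20 min; less 20 min break → 5 h 0 min

5 h 0 min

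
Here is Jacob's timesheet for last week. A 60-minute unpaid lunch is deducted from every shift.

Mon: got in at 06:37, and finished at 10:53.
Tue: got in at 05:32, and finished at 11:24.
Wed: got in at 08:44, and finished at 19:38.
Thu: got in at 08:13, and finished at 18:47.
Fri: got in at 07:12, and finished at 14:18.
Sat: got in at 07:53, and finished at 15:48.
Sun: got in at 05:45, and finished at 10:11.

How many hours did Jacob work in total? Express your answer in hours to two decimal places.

44.05 hours

Mon: 06:37–10:53 = 4 h 16 min; less 60 min break → 3 h 16 min
Tue: 05:32–11:24 = 5 h 52 min; less 60 min break → 4 h 52 min
Wed: 08:44–19:38 = 10 h 54 min; less 60 min break → 9 h 54 min
Thu: 08:13–18:47 = 10 h 34 min; less 60 min break → 9 h 34 min
Fri: 07:12–14:18 = 7 h 6 min; less 60 min break → 6 h 6 min
Sat: 07:53–15:48 = 7 h 55 min; less 60 min break → 6 h 55 min
Sun: 05:45–10:11 = 4 h 26 min; less 60 min break → 3 h 26 min
Total: 3 h 16 min + 4 h 52 min + 9 h 54 min + 9 h 34 min + 6 h 6 min + 6 h 55 min + 3 h 26 min = 44 h 3 min.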